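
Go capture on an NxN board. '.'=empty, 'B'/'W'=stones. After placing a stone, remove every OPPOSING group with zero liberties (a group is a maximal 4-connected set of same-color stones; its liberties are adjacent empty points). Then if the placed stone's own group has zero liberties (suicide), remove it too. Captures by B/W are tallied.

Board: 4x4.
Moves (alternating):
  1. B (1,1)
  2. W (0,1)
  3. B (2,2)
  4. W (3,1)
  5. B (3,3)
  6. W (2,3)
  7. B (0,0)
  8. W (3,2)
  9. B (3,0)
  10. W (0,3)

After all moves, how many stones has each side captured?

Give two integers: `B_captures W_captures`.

Answer: 0 1

Derivation:
Move 1: B@(1,1) -> caps B=0 W=0
Move 2: W@(0,1) -> caps B=0 W=0
Move 3: B@(2,2) -> caps B=0 W=0
Move 4: W@(3,1) -> caps B=0 W=0
Move 5: B@(3,3) -> caps B=0 W=0
Move 6: W@(2,3) -> caps B=0 W=0
Move 7: B@(0,0) -> caps B=0 W=0
Move 8: W@(3,2) -> caps B=0 W=1
Move 9: B@(3,0) -> caps B=0 W=1
Move 10: W@(0,3) -> caps B=0 W=1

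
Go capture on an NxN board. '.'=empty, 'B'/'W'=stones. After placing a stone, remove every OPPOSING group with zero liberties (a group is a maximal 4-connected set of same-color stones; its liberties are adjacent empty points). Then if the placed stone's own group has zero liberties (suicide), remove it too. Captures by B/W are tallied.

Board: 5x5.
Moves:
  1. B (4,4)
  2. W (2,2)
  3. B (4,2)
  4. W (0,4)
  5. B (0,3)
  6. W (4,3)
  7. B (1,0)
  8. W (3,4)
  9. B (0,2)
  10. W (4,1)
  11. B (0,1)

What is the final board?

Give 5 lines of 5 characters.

Answer: .BBBW
B....
..W..
....W
.WBW.

Derivation:
Move 1: B@(4,4) -> caps B=0 W=0
Move 2: W@(2,2) -> caps B=0 W=0
Move 3: B@(4,2) -> caps B=0 W=0
Move 4: W@(0,4) -> caps B=0 W=0
Move 5: B@(0,3) -> caps B=0 W=0
Move 6: W@(4,3) -> caps B=0 W=0
Move 7: B@(1,0) -> caps B=0 W=0
Move 8: W@(3,4) -> caps B=0 W=1
Move 9: B@(0,2) -> caps B=0 W=1
Move 10: W@(4,1) -> caps B=0 W=1
Move 11: B@(0,1) -> caps B=0 W=1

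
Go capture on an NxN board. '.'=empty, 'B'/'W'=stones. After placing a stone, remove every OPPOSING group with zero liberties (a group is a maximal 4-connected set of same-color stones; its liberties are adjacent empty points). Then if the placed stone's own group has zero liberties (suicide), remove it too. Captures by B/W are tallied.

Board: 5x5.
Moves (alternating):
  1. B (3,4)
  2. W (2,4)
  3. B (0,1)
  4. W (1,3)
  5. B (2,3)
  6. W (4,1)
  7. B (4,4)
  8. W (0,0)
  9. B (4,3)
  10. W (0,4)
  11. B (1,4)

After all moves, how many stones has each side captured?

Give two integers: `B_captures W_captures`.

Answer: 1 0

Derivation:
Move 1: B@(3,4) -> caps B=0 W=0
Move 2: W@(2,4) -> caps B=0 W=0
Move 3: B@(0,1) -> caps B=0 W=0
Move 4: W@(1,3) -> caps B=0 W=0
Move 5: B@(2,3) -> caps B=0 W=0
Move 6: W@(4,1) -> caps B=0 W=0
Move 7: B@(4,4) -> caps B=0 W=0
Move 8: W@(0,0) -> caps B=0 W=0
Move 9: B@(4,3) -> caps B=0 W=0
Move 10: W@(0,4) -> caps B=0 W=0
Move 11: B@(1,4) -> caps B=1 W=0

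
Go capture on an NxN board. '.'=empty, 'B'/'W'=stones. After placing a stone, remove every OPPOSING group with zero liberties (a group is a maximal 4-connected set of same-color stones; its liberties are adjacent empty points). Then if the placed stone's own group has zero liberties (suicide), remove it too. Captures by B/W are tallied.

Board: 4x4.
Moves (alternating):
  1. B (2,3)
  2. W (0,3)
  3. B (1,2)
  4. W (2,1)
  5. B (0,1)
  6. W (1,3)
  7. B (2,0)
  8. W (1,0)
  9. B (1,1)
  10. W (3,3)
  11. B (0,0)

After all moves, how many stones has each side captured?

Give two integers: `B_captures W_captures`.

Answer: 1 0

Derivation:
Move 1: B@(2,3) -> caps B=0 W=0
Move 2: W@(0,3) -> caps B=0 W=0
Move 3: B@(1,2) -> caps B=0 W=0
Move 4: W@(2,1) -> caps B=0 W=0
Move 5: B@(0,1) -> caps B=0 W=0
Move 6: W@(1,3) -> caps B=0 W=0
Move 7: B@(2,0) -> caps B=0 W=0
Move 8: W@(1,0) -> caps B=0 W=0
Move 9: B@(1,1) -> caps B=0 W=0
Move 10: W@(3,3) -> caps B=0 W=0
Move 11: B@(0,0) -> caps B=1 W=0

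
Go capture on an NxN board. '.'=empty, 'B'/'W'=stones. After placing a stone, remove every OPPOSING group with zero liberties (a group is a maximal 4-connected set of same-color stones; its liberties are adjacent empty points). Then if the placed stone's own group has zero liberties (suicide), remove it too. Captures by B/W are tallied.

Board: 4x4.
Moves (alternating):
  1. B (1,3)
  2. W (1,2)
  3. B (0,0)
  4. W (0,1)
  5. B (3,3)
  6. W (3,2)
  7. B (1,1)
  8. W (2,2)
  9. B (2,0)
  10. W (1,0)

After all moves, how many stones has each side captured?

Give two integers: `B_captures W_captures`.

Answer: 0 1

Derivation:
Move 1: B@(1,3) -> caps B=0 W=0
Move 2: W@(1,2) -> caps B=0 W=0
Move 3: B@(0,0) -> caps B=0 W=0
Move 4: W@(0,1) -> caps B=0 W=0
Move 5: B@(3,3) -> caps B=0 W=0
Move 6: W@(3,2) -> caps B=0 W=0
Move 7: B@(1,1) -> caps B=0 W=0
Move 8: W@(2,2) -> caps B=0 W=0
Move 9: B@(2,0) -> caps B=0 W=0
Move 10: W@(1,0) -> caps B=0 W=1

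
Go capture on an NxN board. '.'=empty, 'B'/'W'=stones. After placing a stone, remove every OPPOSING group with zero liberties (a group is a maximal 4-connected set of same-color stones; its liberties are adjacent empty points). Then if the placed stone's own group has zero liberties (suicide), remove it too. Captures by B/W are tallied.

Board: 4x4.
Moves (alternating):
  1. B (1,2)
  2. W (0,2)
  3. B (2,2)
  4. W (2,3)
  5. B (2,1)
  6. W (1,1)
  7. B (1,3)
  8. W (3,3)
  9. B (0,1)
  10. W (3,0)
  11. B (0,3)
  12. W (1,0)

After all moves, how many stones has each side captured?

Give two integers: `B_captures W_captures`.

Move 1: B@(1,2) -> caps B=0 W=0
Move 2: W@(0,2) -> caps B=0 W=0
Move 3: B@(2,2) -> caps B=0 W=0
Move 4: W@(2,3) -> caps B=0 W=0
Move 5: B@(2,1) -> caps B=0 W=0
Move 6: W@(1,1) -> caps B=0 W=0
Move 7: B@(1,3) -> caps B=0 W=0
Move 8: W@(3,3) -> caps B=0 W=0
Move 9: B@(0,1) -> caps B=0 W=0
Move 10: W@(3,0) -> caps B=0 W=0
Move 11: B@(0,3) -> caps B=1 W=0
Move 12: W@(1,0) -> caps B=1 W=0

Answer: 1 0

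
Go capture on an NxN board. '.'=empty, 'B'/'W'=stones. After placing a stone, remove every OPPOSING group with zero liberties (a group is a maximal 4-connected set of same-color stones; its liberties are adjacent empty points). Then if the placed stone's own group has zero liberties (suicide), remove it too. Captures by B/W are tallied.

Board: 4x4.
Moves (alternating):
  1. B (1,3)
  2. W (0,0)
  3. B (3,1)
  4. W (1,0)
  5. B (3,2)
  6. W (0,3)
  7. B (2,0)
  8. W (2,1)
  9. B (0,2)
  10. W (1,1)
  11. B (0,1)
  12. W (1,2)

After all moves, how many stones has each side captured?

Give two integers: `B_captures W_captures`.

Move 1: B@(1,3) -> caps B=0 W=0
Move 2: W@(0,0) -> caps B=0 W=0
Move 3: B@(3,1) -> caps B=0 W=0
Move 4: W@(1,0) -> caps B=0 W=0
Move 5: B@(3,2) -> caps B=0 W=0
Move 6: W@(0,3) -> caps B=0 W=0
Move 7: B@(2,0) -> caps B=0 W=0
Move 8: W@(2,1) -> caps B=0 W=0
Move 9: B@(0,2) -> caps B=1 W=0
Move 10: W@(1,1) -> caps B=1 W=0
Move 11: B@(0,1) -> caps B=1 W=0
Move 12: W@(1,2) -> caps B=1 W=0

Answer: 1 0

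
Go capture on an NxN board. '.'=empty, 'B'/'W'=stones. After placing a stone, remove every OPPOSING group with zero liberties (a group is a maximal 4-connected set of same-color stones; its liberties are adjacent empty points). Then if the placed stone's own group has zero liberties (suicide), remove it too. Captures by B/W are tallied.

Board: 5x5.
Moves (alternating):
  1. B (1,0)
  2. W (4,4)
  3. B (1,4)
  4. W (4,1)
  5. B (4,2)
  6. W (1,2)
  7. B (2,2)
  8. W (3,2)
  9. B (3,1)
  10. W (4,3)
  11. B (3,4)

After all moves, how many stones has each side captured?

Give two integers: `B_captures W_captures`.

Move 1: B@(1,0) -> caps B=0 W=0
Move 2: W@(4,4) -> caps B=0 W=0
Move 3: B@(1,4) -> caps B=0 W=0
Move 4: W@(4,1) -> caps B=0 W=0
Move 5: B@(4,2) -> caps B=0 W=0
Move 6: W@(1,2) -> caps B=0 W=0
Move 7: B@(2,2) -> caps B=0 W=0
Move 8: W@(3,2) -> caps B=0 W=0
Move 9: B@(3,1) -> caps B=0 W=0
Move 10: W@(4,3) -> caps B=0 W=1
Move 11: B@(3,4) -> caps B=0 W=1

Answer: 0 1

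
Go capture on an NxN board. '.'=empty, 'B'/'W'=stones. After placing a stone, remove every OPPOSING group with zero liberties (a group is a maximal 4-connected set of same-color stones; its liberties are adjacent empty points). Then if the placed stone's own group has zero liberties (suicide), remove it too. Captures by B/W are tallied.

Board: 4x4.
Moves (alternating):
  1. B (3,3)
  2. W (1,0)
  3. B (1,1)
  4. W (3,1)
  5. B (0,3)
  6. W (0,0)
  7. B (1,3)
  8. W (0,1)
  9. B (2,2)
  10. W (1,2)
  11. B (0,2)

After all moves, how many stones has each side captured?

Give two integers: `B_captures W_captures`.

Answer: 1 0

Derivation:
Move 1: B@(3,3) -> caps B=0 W=0
Move 2: W@(1,0) -> caps B=0 W=0
Move 3: B@(1,1) -> caps B=0 W=0
Move 4: W@(3,1) -> caps B=0 W=0
Move 5: B@(0,3) -> caps B=0 W=0
Move 6: W@(0,0) -> caps B=0 W=0
Move 7: B@(1,3) -> caps B=0 W=0
Move 8: W@(0,1) -> caps B=0 W=0
Move 9: B@(2,2) -> caps B=0 W=0
Move 10: W@(1,2) -> caps B=0 W=0
Move 11: B@(0,2) -> caps B=1 W=0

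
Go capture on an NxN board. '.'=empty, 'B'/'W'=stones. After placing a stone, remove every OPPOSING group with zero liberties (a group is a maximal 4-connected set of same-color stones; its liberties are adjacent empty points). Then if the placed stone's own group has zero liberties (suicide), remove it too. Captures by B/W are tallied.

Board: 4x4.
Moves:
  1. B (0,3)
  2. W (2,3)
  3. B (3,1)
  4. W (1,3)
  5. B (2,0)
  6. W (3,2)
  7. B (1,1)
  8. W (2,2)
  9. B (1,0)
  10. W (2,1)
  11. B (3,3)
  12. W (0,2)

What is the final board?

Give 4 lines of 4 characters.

Answer: ..W.
BB.W
BWWW
.BW.

Derivation:
Move 1: B@(0,3) -> caps B=0 W=0
Move 2: W@(2,3) -> caps B=0 W=0
Move 3: B@(3,1) -> caps B=0 W=0
Move 4: W@(1,3) -> caps B=0 W=0
Move 5: B@(2,0) -> caps B=0 W=0
Move 6: W@(3,2) -> caps B=0 W=0
Move 7: B@(1,1) -> caps B=0 W=0
Move 8: W@(2,2) -> caps B=0 W=0
Move 9: B@(1,0) -> caps B=0 W=0
Move 10: W@(2,1) -> caps B=0 W=0
Move 11: B@(3,3) -> caps B=0 W=0
Move 12: W@(0,2) -> caps B=0 W=1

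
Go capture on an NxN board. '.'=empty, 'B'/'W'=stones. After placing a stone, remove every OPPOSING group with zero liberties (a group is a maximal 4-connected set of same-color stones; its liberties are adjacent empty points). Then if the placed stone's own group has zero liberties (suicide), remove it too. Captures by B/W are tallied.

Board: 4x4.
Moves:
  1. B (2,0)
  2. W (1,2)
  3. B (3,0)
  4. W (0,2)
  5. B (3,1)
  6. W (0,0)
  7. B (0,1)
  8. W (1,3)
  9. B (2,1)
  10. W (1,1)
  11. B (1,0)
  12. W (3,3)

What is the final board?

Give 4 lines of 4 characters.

Move 1: B@(2,0) -> caps B=0 W=0
Move 2: W@(1,2) -> caps B=0 W=0
Move 3: B@(3,0) -> caps B=0 W=0
Move 4: W@(0,2) -> caps B=0 W=0
Move 5: B@(3,1) -> caps B=0 W=0
Move 6: W@(0,0) -> caps B=0 W=0
Move 7: B@(0,1) -> caps B=0 W=0
Move 8: W@(1,3) -> caps B=0 W=0
Move 9: B@(2,1) -> caps B=0 W=0
Move 10: W@(1,1) -> caps B=0 W=1
Move 11: B@(1,0) -> caps B=0 W=1
Move 12: W@(3,3) -> caps B=0 W=1

Answer: W.W.
BWWW
BB..
BB.W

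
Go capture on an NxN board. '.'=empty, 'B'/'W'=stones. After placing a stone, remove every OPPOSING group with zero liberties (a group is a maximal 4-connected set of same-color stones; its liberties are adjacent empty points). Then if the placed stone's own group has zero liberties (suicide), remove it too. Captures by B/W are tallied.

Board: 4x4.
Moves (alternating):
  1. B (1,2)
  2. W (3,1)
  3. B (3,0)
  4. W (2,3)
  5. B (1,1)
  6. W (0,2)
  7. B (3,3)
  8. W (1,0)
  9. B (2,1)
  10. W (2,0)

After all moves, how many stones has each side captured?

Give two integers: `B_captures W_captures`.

Move 1: B@(1,2) -> caps B=0 W=0
Move 2: W@(3,1) -> caps B=0 W=0
Move 3: B@(3,0) -> caps B=0 W=0
Move 4: W@(2,3) -> caps B=0 W=0
Move 5: B@(1,1) -> caps B=0 W=0
Move 6: W@(0,2) -> caps B=0 W=0
Move 7: B@(3,3) -> caps B=0 W=0
Move 8: W@(1,0) -> caps B=0 W=0
Move 9: B@(2,1) -> caps B=0 W=0
Move 10: W@(2,0) -> caps B=0 W=1

Answer: 0 1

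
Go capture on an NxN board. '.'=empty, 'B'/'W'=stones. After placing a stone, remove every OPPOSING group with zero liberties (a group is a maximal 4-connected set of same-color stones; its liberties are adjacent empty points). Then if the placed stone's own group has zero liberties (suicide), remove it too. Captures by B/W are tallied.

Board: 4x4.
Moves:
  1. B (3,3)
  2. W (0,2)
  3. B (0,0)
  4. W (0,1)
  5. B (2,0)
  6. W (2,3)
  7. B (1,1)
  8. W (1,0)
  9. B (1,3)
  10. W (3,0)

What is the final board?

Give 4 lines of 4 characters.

Answer: .WW.
WB.B
B..W
W..B

Derivation:
Move 1: B@(3,3) -> caps B=0 W=0
Move 2: W@(0,2) -> caps B=0 W=0
Move 3: B@(0,0) -> caps B=0 W=0
Move 4: W@(0,1) -> caps B=0 W=0
Move 5: B@(2,0) -> caps B=0 W=0
Move 6: W@(2,3) -> caps B=0 W=0
Move 7: B@(1,1) -> caps B=0 W=0
Move 8: W@(1,0) -> caps B=0 W=1
Move 9: B@(1,3) -> caps B=0 W=1
Move 10: W@(3,0) -> caps B=0 W=1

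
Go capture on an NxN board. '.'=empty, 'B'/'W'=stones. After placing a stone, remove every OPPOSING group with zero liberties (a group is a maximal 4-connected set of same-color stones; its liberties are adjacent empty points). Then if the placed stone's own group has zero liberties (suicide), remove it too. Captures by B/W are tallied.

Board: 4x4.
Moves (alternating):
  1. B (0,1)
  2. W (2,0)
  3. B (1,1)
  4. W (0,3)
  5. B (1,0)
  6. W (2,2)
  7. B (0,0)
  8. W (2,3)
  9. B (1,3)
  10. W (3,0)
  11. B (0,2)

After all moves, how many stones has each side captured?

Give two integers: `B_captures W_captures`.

Move 1: B@(0,1) -> caps B=0 W=0
Move 2: W@(2,0) -> caps B=0 W=0
Move 3: B@(1,1) -> caps B=0 W=0
Move 4: W@(0,3) -> caps B=0 W=0
Move 5: B@(1,0) -> caps B=0 W=0
Move 6: W@(2,2) -> caps B=0 W=0
Move 7: B@(0,0) -> caps B=0 W=0
Move 8: W@(2,3) -> caps B=0 W=0
Move 9: B@(1,3) -> caps B=0 W=0
Move 10: W@(3,0) -> caps B=0 W=0
Move 11: B@(0,2) -> caps B=1 W=0

Answer: 1 0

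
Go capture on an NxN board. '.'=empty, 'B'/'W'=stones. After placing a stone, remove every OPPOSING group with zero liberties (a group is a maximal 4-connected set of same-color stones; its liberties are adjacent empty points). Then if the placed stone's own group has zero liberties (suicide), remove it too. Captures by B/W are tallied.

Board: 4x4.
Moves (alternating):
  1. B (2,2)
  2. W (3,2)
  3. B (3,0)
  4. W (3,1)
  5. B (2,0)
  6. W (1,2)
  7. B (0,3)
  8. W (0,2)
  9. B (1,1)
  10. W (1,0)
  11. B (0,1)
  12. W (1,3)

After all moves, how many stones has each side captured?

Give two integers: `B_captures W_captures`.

Move 1: B@(2,2) -> caps B=0 W=0
Move 2: W@(3,2) -> caps B=0 W=0
Move 3: B@(3,0) -> caps B=0 W=0
Move 4: W@(3,1) -> caps B=0 W=0
Move 5: B@(2,0) -> caps B=0 W=0
Move 6: W@(1,2) -> caps B=0 W=0
Move 7: B@(0,3) -> caps B=0 W=0
Move 8: W@(0,2) -> caps B=0 W=0
Move 9: B@(1,1) -> caps B=0 W=0
Move 10: W@(1,0) -> caps B=0 W=0
Move 11: B@(0,1) -> caps B=0 W=0
Move 12: W@(1,3) -> caps B=0 W=1

Answer: 0 1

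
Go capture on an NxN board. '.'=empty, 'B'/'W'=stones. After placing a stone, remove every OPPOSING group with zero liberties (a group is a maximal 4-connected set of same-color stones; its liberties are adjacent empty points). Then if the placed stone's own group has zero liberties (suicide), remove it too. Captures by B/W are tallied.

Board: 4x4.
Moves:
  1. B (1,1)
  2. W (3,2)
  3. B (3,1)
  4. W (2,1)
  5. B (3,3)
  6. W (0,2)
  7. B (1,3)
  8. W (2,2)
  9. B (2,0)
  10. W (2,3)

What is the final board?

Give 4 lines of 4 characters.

Answer: ..W.
.B.B
BWWW
.BW.

Derivation:
Move 1: B@(1,1) -> caps B=0 W=0
Move 2: W@(3,2) -> caps B=0 W=0
Move 3: B@(3,1) -> caps B=0 W=0
Move 4: W@(2,1) -> caps B=0 W=0
Move 5: B@(3,3) -> caps B=0 W=0
Move 6: W@(0,2) -> caps B=0 W=0
Move 7: B@(1,3) -> caps B=0 W=0
Move 8: W@(2,2) -> caps B=0 W=0
Move 9: B@(2,0) -> caps B=0 W=0
Move 10: W@(2,3) -> caps B=0 W=1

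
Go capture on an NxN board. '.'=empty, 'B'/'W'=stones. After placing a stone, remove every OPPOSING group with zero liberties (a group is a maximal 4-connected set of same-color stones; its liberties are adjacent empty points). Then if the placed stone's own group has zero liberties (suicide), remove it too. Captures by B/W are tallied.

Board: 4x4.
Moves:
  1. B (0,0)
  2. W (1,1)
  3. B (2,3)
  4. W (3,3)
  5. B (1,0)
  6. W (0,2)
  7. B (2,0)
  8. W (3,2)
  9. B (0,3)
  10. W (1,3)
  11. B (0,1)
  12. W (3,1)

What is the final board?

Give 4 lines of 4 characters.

Answer: BBW.
BW.W
B..B
.WWW

Derivation:
Move 1: B@(0,0) -> caps B=0 W=0
Move 2: W@(1,1) -> caps B=0 W=0
Move 3: B@(2,3) -> caps B=0 W=0
Move 4: W@(3,3) -> caps B=0 W=0
Move 5: B@(1,0) -> caps B=0 W=0
Move 6: W@(0,2) -> caps B=0 W=0
Move 7: B@(2,0) -> caps B=0 W=0
Move 8: W@(3,2) -> caps B=0 W=0
Move 9: B@(0,3) -> caps B=0 W=0
Move 10: W@(1,3) -> caps B=0 W=1
Move 11: B@(0,1) -> caps B=0 W=1
Move 12: W@(3,1) -> caps B=0 W=1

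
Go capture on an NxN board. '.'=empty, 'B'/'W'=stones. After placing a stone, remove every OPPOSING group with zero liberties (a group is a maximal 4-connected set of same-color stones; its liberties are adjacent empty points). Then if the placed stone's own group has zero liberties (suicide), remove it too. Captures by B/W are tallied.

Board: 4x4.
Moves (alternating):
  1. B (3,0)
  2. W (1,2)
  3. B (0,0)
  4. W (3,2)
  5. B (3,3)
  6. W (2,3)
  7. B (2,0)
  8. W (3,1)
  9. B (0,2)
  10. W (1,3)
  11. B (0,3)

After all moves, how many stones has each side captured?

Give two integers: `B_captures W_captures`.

Answer: 0 1

Derivation:
Move 1: B@(3,0) -> caps B=0 W=0
Move 2: W@(1,2) -> caps B=0 W=0
Move 3: B@(0,0) -> caps B=0 W=0
Move 4: W@(3,2) -> caps B=0 W=0
Move 5: B@(3,3) -> caps B=0 W=0
Move 6: W@(2,3) -> caps B=0 W=1
Move 7: B@(2,0) -> caps B=0 W=1
Move 8: W@(3,1) -> caps B=0 W=1
Move 9: B@(0,2) -> caps B=0 W=1
Move 10: W@(1,3) -> caps B=0 W=1
Move 11: B@(0,3) -> caps B=0 W=1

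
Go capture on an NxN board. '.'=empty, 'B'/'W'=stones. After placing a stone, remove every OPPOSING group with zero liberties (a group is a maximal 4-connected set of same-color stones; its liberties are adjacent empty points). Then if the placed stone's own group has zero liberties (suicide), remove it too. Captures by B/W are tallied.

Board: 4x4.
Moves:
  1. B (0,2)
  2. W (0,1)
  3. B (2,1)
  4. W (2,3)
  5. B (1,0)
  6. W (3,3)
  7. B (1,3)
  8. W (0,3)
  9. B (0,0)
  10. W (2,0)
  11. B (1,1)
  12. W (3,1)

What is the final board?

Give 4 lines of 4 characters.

Move 1: B@(0,2) -> caps B=0 W=0
Move 2: W@(0,1) -> caps B=0 W=0
Move 3: B@(2,1) -> caps B=0 W=0
Move 4: W@(2,3) -> caps B=0 W=0
Move 5: B@(1,0) -> caps B=0 W=0
Move 6: W@(3,3) -> caps B=0 W=0
Move 7: B@(1,3) -> caps B=0 W=0
Move 8: W@(0,3) -> caps B=0 W=0
Move 9: B@(0,0) -> caps B=0 W=0
Move 10: W@(2,0) -> caps B=0 W=0
Move 11: B@(1,1) -> caps B=1 W=0
Move 12: W@(3,1) -> caps B=1 W=0

Answer: B.B.
BB.B
WB.W
.W.W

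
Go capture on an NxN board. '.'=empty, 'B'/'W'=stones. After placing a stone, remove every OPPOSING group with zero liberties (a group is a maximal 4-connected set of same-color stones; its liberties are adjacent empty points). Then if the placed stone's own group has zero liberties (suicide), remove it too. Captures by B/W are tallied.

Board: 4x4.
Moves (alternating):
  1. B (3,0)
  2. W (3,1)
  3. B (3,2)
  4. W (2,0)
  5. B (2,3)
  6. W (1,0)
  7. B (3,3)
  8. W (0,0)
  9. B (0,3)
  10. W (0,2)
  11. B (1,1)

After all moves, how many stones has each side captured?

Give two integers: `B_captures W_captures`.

Answer: 0 1

Derivation:
Move 1: B@(3,0) -> caps B=0 W=0
Move 2: W@(3,1) -> caps B=0 W=0
Move 3: B@(3,2) -> caps B=0 W=0
Move 4: W@(2,0) -> caps B=0 W=1
Move 5: B@(2,3) -> caps B=0 W=1
Move 6: W@(1,0) -> caps B=0 W=1
Move 7: B@(3,3) -> caps B=0 W=1
Move 8: W@(0,0) -> caps B=0 W=1
Move 9: B@(0,3) -> caps B=0 W=1
Move 10: W@(0,2) -> caps B=0 W=1
Move 11: B@(1,1) -> caps B=0 W=1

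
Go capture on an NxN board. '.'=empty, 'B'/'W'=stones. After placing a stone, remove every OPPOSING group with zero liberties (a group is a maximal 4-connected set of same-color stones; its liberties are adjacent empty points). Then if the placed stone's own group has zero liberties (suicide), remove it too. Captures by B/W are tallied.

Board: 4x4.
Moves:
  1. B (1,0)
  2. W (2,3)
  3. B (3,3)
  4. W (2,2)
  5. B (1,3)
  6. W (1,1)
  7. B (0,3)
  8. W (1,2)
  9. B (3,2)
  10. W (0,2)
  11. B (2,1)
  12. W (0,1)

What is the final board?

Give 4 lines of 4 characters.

Move 1: B@(1,0) -> caps B=0 W=0
Move 2: W@(2,3) -> caps B=0 W=0
Move 3: B@(3,3) -> caps B=0 W=0
Move 4: W@(2,2) -> caps B=0 W=0
Move 5: B@(1,3) -> caps B=0 W=0
Move 6: W@(1,1) -> caps B=0 W=0
Move 7: B@(0,3) -> caps B=0 W=0
Move 8: W@(1,2) -> caps B=0 W=0
Move 9: B@(3,2) -> caps B=0 W=0
Move 10: W@(0,2) -> caps B=0 W=2
Move 11: B@(2,1) -> caps B=0 W=2
Move 12: W@(0,1) -> caps B=0 W=2

Answer: .WW.
BWW.
.BWW
..BB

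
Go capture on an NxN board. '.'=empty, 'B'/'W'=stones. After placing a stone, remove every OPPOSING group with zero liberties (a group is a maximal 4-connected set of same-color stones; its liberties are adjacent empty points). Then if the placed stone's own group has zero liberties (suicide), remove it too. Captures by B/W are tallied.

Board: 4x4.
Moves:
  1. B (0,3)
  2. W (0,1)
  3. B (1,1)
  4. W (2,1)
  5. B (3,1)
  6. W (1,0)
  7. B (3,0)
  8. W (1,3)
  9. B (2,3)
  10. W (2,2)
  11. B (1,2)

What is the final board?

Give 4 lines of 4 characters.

Move 1: B@(0,3) -> caps B=0 W=0
Move 2: W@(0,1) -> caps B=0 W=0
Move 3: B@(1,1) -> caps B=0 W=0
Move 4: W@(2,1) -> caps B=0 W=0
Move 5: B@(3,1) -> caps B=0 W=0
Move 6: W@(1,0) -> caps B=0 W=0
Move 7: B@(3,0) -> caps B=0 W=0
Move 8: W@(1,3) -> caps B=0 W=0
Move 9: B@(2,3) -> caps B=0 W=0
Move 10: W@(2,2) -> caps B=0 W=0
Move 11: B@(1,2) -> caps B=1 W=0

Answer: .W.B
WBB.
.WWB
BB..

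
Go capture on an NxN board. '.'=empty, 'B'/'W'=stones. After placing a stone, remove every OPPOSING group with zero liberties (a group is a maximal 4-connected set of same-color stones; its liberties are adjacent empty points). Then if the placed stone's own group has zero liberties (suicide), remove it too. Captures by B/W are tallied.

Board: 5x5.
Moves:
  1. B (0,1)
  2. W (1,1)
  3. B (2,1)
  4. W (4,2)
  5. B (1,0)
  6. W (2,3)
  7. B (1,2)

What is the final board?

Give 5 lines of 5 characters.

Answer: .B...
B.B..
.B.W.
.....
..W..

Derivation:
Move 1: B@(0,1) -> caps B=0 W=0
Move 2: W@(1,1) -> caps B=0 W=0
Move 3: B@(2,1) -> caps B=0 W=0
Move 4: W@(4,2) -> caps B=0 W=0
Move 5: B@(1,0) -> caps B=0 W=0
Move 6: W@(2,3) -> caps B=0 W=0
Move 7: B@(1,2) -> caps B=1 W=0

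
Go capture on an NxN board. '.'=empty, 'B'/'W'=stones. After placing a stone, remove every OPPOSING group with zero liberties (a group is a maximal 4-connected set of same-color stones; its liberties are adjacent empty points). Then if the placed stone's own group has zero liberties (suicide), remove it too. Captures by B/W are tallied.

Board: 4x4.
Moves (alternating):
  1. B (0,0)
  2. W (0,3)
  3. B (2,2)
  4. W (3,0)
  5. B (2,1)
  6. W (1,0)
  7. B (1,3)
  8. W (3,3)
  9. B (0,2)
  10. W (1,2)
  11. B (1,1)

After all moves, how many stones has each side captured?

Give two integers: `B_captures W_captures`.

Answer: 2 0

Derivation:
Move 1: B@(0,0) -> caps B=0 W=0
Move 2: W@(0,3) -> caps B=0 W=0
Move 3: B@(2,2) -> caps B=0 W=0
Move 4: W@(3,0) -> caps B=0 W=0
Move 5: B@(2,1) -> caps B=0 W=0
Move 6: W@(1,0) -> caps B=0 W=0
Move 7: B@(1,3) -> caps B=0 W=0
Move 8: W@(3,3) -> caps B=0 W=0
Move 9: B@(0,2) -> caps B=1 W=0
Move 10: W@(1,2) -> caps B=1 W=0
Move 11: B@(1,1) -> caps B=2 W=0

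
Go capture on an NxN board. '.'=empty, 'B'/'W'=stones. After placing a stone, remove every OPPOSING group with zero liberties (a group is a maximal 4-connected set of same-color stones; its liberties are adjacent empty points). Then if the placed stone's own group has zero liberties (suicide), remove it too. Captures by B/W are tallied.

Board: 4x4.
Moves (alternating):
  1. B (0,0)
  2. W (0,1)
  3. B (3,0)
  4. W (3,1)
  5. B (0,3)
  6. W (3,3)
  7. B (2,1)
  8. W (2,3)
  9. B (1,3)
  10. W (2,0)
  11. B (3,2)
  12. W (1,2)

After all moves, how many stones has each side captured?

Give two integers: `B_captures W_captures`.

Move 1: B@(0,0) -> caps B=0 W=0
Move 2: W@(0,1) -> caps B=0 W=0
Move 3: B@(3,0) -> caps B=0 W=0
Move 4: W@(3,1) -> caps B=0 W=0
Move 5: B@(0,3) -> caps B=0 W=0
Move 6: W@(3,3) -> caps B=0 W=0
Move 7: B@(2,1) -> caps B=0 W=0
Move 8: W@(2,3) -> caps B=0 W=0
Move 9: B@(1,3) -> caps B=0 W=0
Move 10: W@(2,0) -> caps B=0 W=1
Move 11: B@(3,2) -> caps B=0 W=1
Move 12: W@(1,2) -> caps B=0 W=1

Answer: 0 1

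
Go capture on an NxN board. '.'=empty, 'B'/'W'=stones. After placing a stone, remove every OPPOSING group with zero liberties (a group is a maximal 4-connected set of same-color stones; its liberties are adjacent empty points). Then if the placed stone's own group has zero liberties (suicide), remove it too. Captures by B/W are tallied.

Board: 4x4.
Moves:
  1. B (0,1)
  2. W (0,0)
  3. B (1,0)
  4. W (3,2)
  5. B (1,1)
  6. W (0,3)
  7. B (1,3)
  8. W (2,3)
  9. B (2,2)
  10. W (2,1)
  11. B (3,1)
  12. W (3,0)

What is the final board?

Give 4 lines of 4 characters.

Answer: .B.W
BB.B
.WBW
W.W.

Derivation:
Move 1: B@(0,1) -> caps B=0 W=0
Move 2: W@(0,0) -> caps B=0 W=0
Move 3: B@(1,0) -> caps B=1 W=0
Move 4: W@(3,2) -> caps B=1 W=0
Move 5: B@(1,1) -> caps B=1 W=0
Move 6: W@(0,3) -> caps B=1 W=0
Move 7: B@(1,3) -> caps B=1 W=0
Move 8: W@(2,3) -> caps B=1 W=0
Move 9: B@(2,2) -> caps B=1 W=0
Move 10: W@(2,1) -> caps B=1 W=0
Move 11: B@(3,1) -> caps B=1 W=0
Move 12: W@(3,0) -> caps B=1 W=1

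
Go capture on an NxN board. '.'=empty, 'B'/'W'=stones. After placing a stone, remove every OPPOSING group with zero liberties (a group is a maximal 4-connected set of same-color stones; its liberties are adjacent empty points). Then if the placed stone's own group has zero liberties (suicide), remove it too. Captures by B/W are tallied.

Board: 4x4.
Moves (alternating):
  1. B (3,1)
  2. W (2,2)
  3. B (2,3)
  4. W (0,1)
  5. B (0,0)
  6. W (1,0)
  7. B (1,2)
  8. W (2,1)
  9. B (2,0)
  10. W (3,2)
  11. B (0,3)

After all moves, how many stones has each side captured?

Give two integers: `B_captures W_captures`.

Move 1: B@(3,1) -> caps B=0 W=0
Move 2: W@(2,2) -> caps B=0 W=0
Move 3: B@(2,3) -> caps B=0 W=0
Move 4: W@(0,1) -> caps B=0 W=0
Move 5: B@(0,0) -> caps B=0 W=0
Move 6: W@(1,0) -> caps B=0 W=1
Move 7: B@(1,2) -> caps B=0 W=1
Move 8: W@(2,1) -> caps B=0 W=1
Move 9: B@(2,0) -> caps B=0 W=1
Move 10: W@(3,2) -> caps B=0 W=1
Move 11: B@(0,3) -> caps B=0 W=1

Answer: 0 1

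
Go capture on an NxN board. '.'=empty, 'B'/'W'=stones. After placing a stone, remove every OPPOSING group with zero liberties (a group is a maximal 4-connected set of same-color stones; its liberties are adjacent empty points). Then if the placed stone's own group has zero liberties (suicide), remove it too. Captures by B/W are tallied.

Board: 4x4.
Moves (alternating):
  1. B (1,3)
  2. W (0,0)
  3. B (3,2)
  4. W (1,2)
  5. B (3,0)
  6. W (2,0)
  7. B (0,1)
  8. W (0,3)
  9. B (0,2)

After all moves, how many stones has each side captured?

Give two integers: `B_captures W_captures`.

Answer: 1 0

Derivation:
Move 1: B@(1,3) -> caps B=0 W=0
Move 2: W@(0,0) -> caps B=0 W=0
Move 3: B@(3,2) -> caps B=0 W=0
Move 4: W@(1,2) -> caps B=0 W=0
Move 5: B@(3,0) -> caps B=0 W=0
Move 6: W@(2,0) -> caps B=0 W=0
Move 7: B@(0,1) -> caps B=0 W=0
Move 8: W@(0,3) -> caps B=0 W=0
Move 9: B@(0,2) -> caps B=1 W=0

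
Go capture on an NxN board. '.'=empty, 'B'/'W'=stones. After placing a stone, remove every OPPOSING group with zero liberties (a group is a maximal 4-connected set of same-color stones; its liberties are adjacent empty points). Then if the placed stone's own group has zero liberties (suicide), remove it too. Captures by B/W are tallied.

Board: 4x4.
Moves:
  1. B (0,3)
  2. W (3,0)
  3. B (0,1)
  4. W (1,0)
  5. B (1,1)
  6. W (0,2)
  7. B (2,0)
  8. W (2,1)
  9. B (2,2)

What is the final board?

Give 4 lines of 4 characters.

Move 1: B@(0,3) -> caps B=0 W=0
Move 2: W@(3,0) -> caps B=0 W=0
Move 3: B@(0,1) -> caps B=0 W=0
Move 4: W@(1,0) -> caps B=0 W=0
Move 5: B@(1,1) -> caps B=0 W=0
Move 6: W@(0,2) -> caps B=0 W=0
Move 7: B@(2,0) -> caps B=0 W=0
Move 8: W@(2,1) -> caps B=0 W=1
Move 9: B@(2,2) -> caps B=0 W=1

Answer: .BWB
WB..
.WB.
W...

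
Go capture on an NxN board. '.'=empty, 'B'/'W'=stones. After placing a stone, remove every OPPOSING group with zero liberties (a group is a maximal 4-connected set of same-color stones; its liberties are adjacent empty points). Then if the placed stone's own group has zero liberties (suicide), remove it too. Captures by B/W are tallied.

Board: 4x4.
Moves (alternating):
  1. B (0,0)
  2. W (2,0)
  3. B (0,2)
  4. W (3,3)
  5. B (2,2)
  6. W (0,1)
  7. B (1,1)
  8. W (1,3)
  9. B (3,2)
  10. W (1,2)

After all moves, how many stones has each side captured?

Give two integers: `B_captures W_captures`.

Answer: 1 0

Derivation:
Move 1: B@(0,0) -> caps B=0 W=0
Move 2: W@(2,0) -> caps B=0 W=0
Move 3: B@(0,2) -> caps B=0 W=0
Move 4: W@(3,3) -> caps B=0 W=0
Move 5: B@(2,2) -> caps B=0 W=0
Move 6: W@(0,1) -> caps B=0 W=0
Move 7: B@(1,1) -> caps B=1 W=0
Move 8: W@(1,3) -> caps B=1 W=0
Move 9: B@(3,2) -> caps B=1 W=0
Move 10: W@(1,2) -> caps B=1 W=0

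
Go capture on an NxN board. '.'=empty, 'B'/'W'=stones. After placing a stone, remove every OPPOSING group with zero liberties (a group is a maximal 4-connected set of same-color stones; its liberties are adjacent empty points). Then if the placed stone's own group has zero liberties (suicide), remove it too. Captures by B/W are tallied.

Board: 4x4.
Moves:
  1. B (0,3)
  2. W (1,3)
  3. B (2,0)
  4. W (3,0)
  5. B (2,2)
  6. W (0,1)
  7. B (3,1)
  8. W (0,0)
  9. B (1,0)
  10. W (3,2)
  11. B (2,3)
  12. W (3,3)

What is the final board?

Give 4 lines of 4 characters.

Answer: WW.B
B..W
B.BB
.B..

Derivation:
Move 1: B@(0,3) -> caps B=0 W=0
Move 2: W@(1,3) -> caps B=0 W=0
Move 3: B@(2,0) -> caps B=0 W=0
Move 4: W@(3,0) -> caps B=0 W=0
Move 5: B@(2,2) -> caps B=0 W=0
Move 6: W@(0,1) -> caps B=0 W=0
Move 7: B@(3,1) -> caps B=1 W=0
Move 8: W@(0,0) -> caps B=1 W=0
Move 9: B@(1,0) -> caps B=1 W=0
Move 10: W@(3,2) -> caps B=1 W=0
Move 11: B@(2,3) -> caps B=1 W=0
Move 12: W@(3,3) -> caps B=1 W=0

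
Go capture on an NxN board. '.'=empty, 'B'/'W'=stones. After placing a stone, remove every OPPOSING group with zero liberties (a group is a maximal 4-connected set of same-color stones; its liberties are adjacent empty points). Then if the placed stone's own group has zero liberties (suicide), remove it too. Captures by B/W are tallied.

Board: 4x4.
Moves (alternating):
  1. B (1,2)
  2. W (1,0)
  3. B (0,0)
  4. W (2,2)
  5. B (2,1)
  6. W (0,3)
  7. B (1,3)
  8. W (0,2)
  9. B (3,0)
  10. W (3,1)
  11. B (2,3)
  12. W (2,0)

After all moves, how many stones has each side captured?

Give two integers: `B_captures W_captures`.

Move 1: B@(1,2) -> caps B=0 W=0
Move 2: W@(1,0) -> caps B=0 W=0
Move 3: B@(0,0) -> caps B=0 W=0
Move 4: W@(2,2) -> caps B=0 W=0
Move 5: B@(2,1) -> caps B=0 W=0
Move 6: W@(0,3) -> caps B=0 W=0
Move 7: B@(1,3) -> caps B=0 W=0
Move 8: W@(0,2) -> caps B=0 W=0
Move 9: B@(3,0) -> caps B=0 W=0
Move 10: W@(3,1) -> caps B=0 W=0
Move 11: B@(2,3) -> caps B=0 W=0
Move 12: W@(2,0) -> caps B=0 W=1

Answer: 0 1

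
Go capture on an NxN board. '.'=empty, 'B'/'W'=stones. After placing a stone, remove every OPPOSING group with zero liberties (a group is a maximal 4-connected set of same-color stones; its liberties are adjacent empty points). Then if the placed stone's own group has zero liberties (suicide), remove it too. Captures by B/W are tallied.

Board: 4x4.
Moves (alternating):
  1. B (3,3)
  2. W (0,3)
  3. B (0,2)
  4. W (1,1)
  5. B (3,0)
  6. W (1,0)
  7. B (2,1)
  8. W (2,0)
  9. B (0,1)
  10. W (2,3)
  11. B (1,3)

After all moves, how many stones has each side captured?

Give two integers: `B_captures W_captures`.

Answer: 1 0

Derivation:
Move 1: B@(3,3) -> caps B=0 W=0
Move 2: W@(0,3) -> caps B=0 W=0
Move 3: B@(0,2) -> caps B=0 W=0
Move 4: W@(1,1) -> caps B=0 W=0
Move 5: B@(3,0) -> caps B=0 W=0
Move 6: W@(1,0) -> caps B=0 W=0
Move 7: B@(2,1) -> caps B=0 W=0
Move 8: W@(2,0) -> caps B=0 W=0
Move 9: B@(0,1) -> caps B=0 W=0
Move 10: W@(2,3) -> caps B=0 W=0
Move 11: B@(1,3) -> caps B=1 W=0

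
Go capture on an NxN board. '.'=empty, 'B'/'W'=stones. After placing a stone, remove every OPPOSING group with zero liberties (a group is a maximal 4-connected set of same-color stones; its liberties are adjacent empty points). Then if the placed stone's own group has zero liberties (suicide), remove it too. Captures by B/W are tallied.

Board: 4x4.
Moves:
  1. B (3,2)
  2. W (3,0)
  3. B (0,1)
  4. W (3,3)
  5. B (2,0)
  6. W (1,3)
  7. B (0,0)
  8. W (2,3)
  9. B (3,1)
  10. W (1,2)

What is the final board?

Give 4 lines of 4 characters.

Answer: BB..
..WW
B..W
.BBW

Derivation:
Move 1: B@(3,2) -> caps B=0 W=0
Move 2: W@(3,0) -> caps B=0 W=0
Move 3: B@(0,1) -> caps B=0 W=0
Move 4: W@(3,3) -> caps B=0 W=0
Move 5: B@(2,0) -> caps B=0 W=0
Move 6: W@(1,3) -> caps B=0 W=0
Move 7: B@(0,0) -> caps B=0 W=0
Move 8: W@(2,3) -> caps B=0 W=0
Move 9: B@(3,1) -> caps B=1 W=0
Move 10: W@(1,2) -> caps B=1 W=0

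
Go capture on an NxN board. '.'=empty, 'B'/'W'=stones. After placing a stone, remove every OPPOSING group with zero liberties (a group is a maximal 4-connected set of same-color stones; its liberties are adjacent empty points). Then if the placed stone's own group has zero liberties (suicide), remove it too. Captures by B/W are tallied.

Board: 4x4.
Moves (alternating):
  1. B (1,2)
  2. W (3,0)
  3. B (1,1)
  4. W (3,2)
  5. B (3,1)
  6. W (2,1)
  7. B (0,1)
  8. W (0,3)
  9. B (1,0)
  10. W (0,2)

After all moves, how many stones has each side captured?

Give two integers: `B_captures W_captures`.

Answer: 0 1

Derivation:
Move 1: B@(1,2) -> caps B=0 W=0
Move 2: W@(3,0) -> caps B=0 W=0
Move 3: B@(1,1) -> caps B=0 W=0
Move 4: W@(3,2) -> caps B=0 W=0
Move 5: B@(3,1) -> caps B=0 W=0
Move 6: W@(2,1) -> caps B=0 W=1
Move 7: B@(0,1) -> caps B=0 W=1
Move 8: W@(0,3) -> caps B=0 W=1
Move 9: B@(1,0) -> caps B=0 W=1
Move 10: W@(0,2) -> caps B=0 W=1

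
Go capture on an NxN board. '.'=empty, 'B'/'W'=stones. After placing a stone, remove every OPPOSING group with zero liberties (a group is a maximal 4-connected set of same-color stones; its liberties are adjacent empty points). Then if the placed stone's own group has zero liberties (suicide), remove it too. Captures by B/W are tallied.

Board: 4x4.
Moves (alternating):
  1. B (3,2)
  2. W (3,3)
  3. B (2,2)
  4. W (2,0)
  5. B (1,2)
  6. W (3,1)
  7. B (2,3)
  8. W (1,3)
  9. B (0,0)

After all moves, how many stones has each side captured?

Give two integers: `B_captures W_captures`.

Answer: 1 0

Derivation:
Move 1: B@(3,2) -> caps B=0 W=0
Move 2: W@(3,3) -> caps B=0 W=0
Move 3: B@(2,2) -> caps B=0 W=0
Move 4: W@(2,0) -> caps B=0 W=0
Move 5: B@(1,2) -> caps B=0 W=0
Move 6: W@(3,1) -> caps B=0 W=0
Move 7: B@(2,3) -> caps B=1 W=0
Move 8: W@(1,3) -> caps B=1 W=0
Move 9: B@(0,0) -> caps B=1 W=0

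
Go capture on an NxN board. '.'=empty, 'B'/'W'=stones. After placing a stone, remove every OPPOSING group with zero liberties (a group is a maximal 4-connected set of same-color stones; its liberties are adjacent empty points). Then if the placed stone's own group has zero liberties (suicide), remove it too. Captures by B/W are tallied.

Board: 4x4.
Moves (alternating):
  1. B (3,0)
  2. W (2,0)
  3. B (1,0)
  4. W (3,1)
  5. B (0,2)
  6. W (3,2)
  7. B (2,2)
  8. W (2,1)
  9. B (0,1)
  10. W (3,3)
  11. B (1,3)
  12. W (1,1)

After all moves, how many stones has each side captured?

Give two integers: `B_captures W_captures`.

Answer: 0 1

Derivation:
Move 1: B@(3,0) -> caps B=0 W=0
Move 2: W@(2,0) -> caps B=0 W=0
Move 3: B@(1,0) -> caps B=0 W=0
Move 4: W@(3,1) -> caps B=0 W=1
Move 5: B@(0,2) -> caps B=0 W=1
Move 6: W@(3,2) -> caps B=0 W=1
Move 7: B@(2,2) -> caps B=0 W=1
Move 8: W@(2,1) -> caps B=0 W=1
Move 9: B@(0,1) -> caps B=0 W=1
Move 10: W@(3,3) -> caps B=0 W=1
Move 11: B@(1,3) -> caps B=0 W=1
Move 12: W@(1,1) -> caps B=0 W=1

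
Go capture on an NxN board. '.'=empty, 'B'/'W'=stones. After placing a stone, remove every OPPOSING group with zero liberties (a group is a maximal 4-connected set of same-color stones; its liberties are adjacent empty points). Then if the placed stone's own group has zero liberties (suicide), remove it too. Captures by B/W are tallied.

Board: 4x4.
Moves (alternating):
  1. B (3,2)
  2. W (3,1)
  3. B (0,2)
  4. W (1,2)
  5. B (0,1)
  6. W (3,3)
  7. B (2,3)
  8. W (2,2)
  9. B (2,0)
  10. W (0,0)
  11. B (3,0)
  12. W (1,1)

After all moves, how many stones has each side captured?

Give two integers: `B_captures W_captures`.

Answer: 1 0

Derivation:
Move 1: B@(3,2) -> caps B=0 W=0
Move 2: W@(3,1) -> caps B=0 W=0
Move 3: B@(0,2) -> caps B=0 W=0
Move 4: W@(1,2) -> caps B=0 W=0
Move 5: B@(0,1) -> caps B=0 W=0
Move 6: W@(3,3) -> caps B=0 W=0
Move 7: B@(2,3) -> caps B=1 W=0
Move 8: W@(2,2) -> caps B=1 W=0
Move 9: B@(2,0) -> caps B=1 W=0
Move 10: W@(0,0) -> caps B=1 W=0
Move 11: B@(3,0) -> caps B=1 W=0
Move 12: W@(1,1) -> caps B=1 W=0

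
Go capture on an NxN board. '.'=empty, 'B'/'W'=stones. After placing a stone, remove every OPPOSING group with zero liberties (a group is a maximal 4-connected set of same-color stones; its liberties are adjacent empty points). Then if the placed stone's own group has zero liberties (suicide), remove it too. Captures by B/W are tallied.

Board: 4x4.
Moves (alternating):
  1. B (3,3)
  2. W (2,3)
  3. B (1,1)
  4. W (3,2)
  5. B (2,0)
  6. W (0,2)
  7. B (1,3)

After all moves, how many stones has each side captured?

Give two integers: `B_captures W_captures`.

Move 1: B@(3,3) -> caps B=0 W=0
Move 2: W@(2,3) -> caps B=0 W=0
Move 3: B@(1,1) -> caps B=0 W=0
Move 4: W@(3,2) -> caps B=0 W=1
Move 5: B@(2,0) -> caps B=0 W=1
Move 6: W@(0,2) -> caps B=0 W=1
Move 7: B@(1,3) -> caps B=0 W=1

Answer: 0 1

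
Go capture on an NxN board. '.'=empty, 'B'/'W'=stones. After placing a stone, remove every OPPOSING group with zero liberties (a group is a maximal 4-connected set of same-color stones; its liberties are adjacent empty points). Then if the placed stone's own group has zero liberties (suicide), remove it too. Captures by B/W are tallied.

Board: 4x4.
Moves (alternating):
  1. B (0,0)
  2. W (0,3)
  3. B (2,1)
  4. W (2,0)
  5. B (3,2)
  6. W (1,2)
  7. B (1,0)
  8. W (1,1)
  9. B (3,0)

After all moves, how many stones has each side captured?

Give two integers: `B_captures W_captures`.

Move 1: B@(0,0) -> caps B=0 W=0
Move 2: W@(0,3) -> caps B=0 W=0
Move 3: B@(2,1) -> caps B=0 W=0
Move 4: W@(2,0) -> caps B=0 W=0
Move 5: B@(3,2) -> caps B=0 W=0
Move 6: W@(1,2) -> caps B=0 W=0
Move 7: B@(1,0) -> caps B=0 W=0
Move 8: W@(1,1) -> caps B=0 W=0
Move 9: B@(3,0) -> caps B=1 W=0

Answer: 1 0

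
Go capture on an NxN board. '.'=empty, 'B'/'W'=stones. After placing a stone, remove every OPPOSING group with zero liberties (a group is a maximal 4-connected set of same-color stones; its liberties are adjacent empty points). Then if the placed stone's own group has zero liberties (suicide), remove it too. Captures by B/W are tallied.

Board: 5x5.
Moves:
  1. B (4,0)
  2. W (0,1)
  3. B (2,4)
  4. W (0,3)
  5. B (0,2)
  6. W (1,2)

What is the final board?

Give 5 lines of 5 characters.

Answer: .W.W.
..W..
....B
.....
B....

Derivation:
Move 1: B@(4,0) -> caps B=0 W=0
Move 2: W@(0,1) -> caps B=0 W=0
Move 3: B@(2,4) -> caps B=0 W=0
Move 4: W@(0,3) -> caps B=0 W=0
Move 5: B@(0,2) -> caps B=0 W=0
Move 6: W@(1,2) -> caps B=0 W=1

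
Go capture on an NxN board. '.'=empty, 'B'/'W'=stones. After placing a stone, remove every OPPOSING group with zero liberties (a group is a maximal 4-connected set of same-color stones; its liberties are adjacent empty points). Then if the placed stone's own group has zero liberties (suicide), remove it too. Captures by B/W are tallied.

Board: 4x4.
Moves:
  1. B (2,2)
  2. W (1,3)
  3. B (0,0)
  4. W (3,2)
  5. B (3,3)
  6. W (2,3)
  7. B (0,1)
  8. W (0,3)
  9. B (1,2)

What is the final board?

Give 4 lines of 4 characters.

Answer: BB.W
..BW
..BW
..W.

Derivation:
Move 1: B@(2,2) -> caps B=0 W=0
Move 2: W@(1,3) -> caps B=0 W=0
Move 3: B@(0,0) -> caps B=0 W=0
Move 4: W@(3,2) -> caps B=0 W=0
Move 5: B@(3,3) -> caps B=0 W=0
Move 6: W@(2,3) -> caps B=0 W=1
Move 7: B@(0,1) -> caps B=0 W=1
Move 8: W@(0,3) -> caps B=0 W=1
Move 9: B@(1,2) -> caps B=0 W=1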